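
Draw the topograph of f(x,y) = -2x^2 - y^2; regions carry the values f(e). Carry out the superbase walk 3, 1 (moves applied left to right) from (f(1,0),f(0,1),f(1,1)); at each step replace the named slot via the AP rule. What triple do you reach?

start (-2,-1,-3) = (f(1,0),f(0,1),f(1,1))
replace slot 3: 2·((-2)+(-1)) − (-3) = -3 → (-2,-1,-3)
replace slot 1: 2·((-1)+(-3)) − (-2) = -6 → (-6,-1,-3)

-6,-1,-3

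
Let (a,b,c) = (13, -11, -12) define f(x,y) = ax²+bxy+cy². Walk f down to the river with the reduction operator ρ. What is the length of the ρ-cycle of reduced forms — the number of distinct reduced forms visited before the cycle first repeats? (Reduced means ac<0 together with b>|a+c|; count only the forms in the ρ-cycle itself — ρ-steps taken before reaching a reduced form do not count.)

D = 745, ⌊√D⌋ = 27
descent: ρ → (-12,11,13)  [lands on river]
river: ρ → (13,15,-10)
river: ρ → (-10,25,3)
river: ρ → (3,23,-18)
river: ρ → (-18,13,8)
river: ρ → (8,19,-12)
river: ρ → (-12,5,15)
river: ρ → (15,25,-2)
river: ρ → (-2,27,2)
river: ρ → (2,25,-15)
river: ρ → (-15,5,12)
river: ρ → (12,19,-8)
river: ρ → (-8,13,18)
river: ρ → (18,23,-3)
river: ρ → (-3,25,10)
river: ρ → (10,15,-13)
river: ρ → (-13,11,12)
river: ρ → (12,13,-12)
ρ-cycle length = 18 (tail of 1 descent step not counted)

18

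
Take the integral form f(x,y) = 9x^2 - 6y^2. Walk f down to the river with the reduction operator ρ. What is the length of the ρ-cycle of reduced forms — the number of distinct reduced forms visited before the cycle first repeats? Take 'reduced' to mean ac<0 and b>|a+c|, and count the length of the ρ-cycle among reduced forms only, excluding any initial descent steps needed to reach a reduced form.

D = 216, ⌊√D⌋ = 14
descent: ρ → (-6,12,3)  [lands on river]
river: ρ → (3,12,-6)
ρ-cycle length = 2 (tail of 1 descent step not counted)

2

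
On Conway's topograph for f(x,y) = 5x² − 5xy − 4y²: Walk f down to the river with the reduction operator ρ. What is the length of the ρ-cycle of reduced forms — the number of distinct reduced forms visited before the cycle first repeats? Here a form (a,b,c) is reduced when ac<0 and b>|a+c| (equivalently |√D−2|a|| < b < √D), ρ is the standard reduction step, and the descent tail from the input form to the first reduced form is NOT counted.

D = 105, ⌊√D⌋ = 10
descent: ρ → (-4,5,5)  [lands on river]
river: ρ → (5,5,-4)
river: ρ → (-4,3,6)
river: ρ → (6,9,-1)
river: ρ → (-1,9,6)
river: ρ → (6,3,-4)
ρ-cycle length = 6 (tail of 1 descent step not counted)

6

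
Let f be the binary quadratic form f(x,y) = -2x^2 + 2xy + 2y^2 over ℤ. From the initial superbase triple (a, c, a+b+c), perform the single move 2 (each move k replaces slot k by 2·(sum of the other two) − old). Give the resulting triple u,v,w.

start (-2,2,2) = (f(1,0),f(0,1),f(1,1))
replace slot 2: 2·((-2)+2) − 2 = -2 → (-2,-2,2)

-2,-2,2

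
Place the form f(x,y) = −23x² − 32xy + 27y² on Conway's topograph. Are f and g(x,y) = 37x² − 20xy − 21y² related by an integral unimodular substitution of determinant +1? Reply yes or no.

D₁ = 3508, D₂ = 3508
river cycle of f (length 30): (27, 32, -23), (-23, 14, 36), (36, 58, -1), (-1, 58, 36), (36, 14, -23), (-23, 32, 27), (27, 22, -28), (-28, 34, 21), (21, 50, -12), (-12, 46, 29), … (20 more)
river cycle of g (length 22): (-21, 20, 37), (37, 54, -4), (-4, 58, 9), (9, 50, -28), (-28, 6, 31), (31, 56, -3), (-3, 58, 12), (12, 38, -43), (-43, 48, 7), (7, 50, -36), … (12 more)
cycles differ ⇒ inequivalent

no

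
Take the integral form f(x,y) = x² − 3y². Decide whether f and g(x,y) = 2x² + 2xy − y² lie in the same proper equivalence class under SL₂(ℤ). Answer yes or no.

D₁ = 12, D₂ = 12
river cycle of f (length 2): (1, 2, -2), (-2, 2, 1)
river cycle of g (length 2): (-1, 2, 2), (2, 2, -1)
cycles differ ⇒ inequivalent

no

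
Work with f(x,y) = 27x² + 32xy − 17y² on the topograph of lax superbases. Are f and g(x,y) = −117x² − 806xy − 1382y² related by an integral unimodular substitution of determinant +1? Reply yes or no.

D₁ = 2860, D₂ = 2860
river cycle of f (length 12): (-17, 36, 23), (23, 10, -30), (-30, 50, 3), (3, 52, -13), (-13, 52, 3), (3, 50, -30), (-30, 10, 23), (23, 36, -17), (-17, 32, 27), (27, 22, -22), … (2 more)
river cycle of g (length 12): (-17, 36, 23), (23, 10, -30), (-30, 50, 3), (3, 52, -13), (-13, 52, 3), (3, 50, -30), (-30, 10, 23), (23, 36, -17), (-17, 32, 27), (27, 22, -22), … (2 more)
cycles coincide ⇒ equivalent

yes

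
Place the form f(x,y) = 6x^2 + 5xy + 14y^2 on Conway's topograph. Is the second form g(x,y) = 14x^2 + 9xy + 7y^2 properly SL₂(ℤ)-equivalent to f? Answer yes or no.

D₁ = -311, D₂ = -311
f: reduced (well bottom): (6,5,14) with a≤c, −a<b≤a
g: flip: (14,9,7)→(7,-9,14)
g: translate: b→5 (≡-9 mod 14), so (7,-9,14)→(7,5,12)
g: reduced (well bottom): (7,5,12) with a≤c, −a<b≤a
reduced forms (6, 5, 14) vs (7, 5, 12) ⇒ inequivalent

no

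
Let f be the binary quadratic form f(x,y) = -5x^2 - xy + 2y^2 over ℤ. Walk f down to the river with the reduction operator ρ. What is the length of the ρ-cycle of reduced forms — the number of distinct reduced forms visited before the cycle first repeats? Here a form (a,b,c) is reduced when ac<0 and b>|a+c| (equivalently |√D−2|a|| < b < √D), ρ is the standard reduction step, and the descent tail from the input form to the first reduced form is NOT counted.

D = 41, ⌊√D⌋ = 6
descent: ρ → (2,5,-2)  [lands on river]
river: ρ → (-2,3,4)
river: ρ → (4,5,-1)
river: ρ → (-1,5,4)
river: ρ → (4,3,-2)
river: ρ → (-2,5,2)
river: ρ → (2,3,-4)
river: ρ → (-4,5,1)
river: ρ → (1,5,-4)
river: ρ → (-4,3,2)
ρ-cycle length = 10 (tail of 1 descent step not counted)

10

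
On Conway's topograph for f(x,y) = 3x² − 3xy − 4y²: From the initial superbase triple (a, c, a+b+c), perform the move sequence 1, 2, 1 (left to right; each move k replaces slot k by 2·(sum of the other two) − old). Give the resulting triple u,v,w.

start (3,-4,-4) = (f(1,0),f(0,1),f(1,1))
replace slot 1: 2·((-4)+(-4)) − 3 = -19 → (-19,-4,-4)
replace slot 2: 2·((-19)+(-4)) − (-4) = -42 → (-19,-42,-4)
replace slot 1: 2·((-42)+(-4)) − (-19) = -73 → (-73,-42,-4)

-73,-42,-4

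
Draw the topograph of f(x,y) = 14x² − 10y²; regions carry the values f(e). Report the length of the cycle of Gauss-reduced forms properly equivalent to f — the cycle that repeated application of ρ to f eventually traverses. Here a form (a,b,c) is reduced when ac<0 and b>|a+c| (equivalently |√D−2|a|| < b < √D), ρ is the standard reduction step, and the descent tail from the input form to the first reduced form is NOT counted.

D = 560, ⌊√D⌋ = 23
descent: ρ → (-10,20,4)  [lands on river]
river: ρ → (4,20,-10)
ρ-cycle length = 2 (tail of 1 descent step not counted)

2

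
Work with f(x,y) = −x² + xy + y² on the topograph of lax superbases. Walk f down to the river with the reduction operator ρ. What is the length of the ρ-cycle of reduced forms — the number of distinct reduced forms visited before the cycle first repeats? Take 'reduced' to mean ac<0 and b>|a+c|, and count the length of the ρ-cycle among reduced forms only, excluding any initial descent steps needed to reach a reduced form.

D = 5, ⌊√D⌋ = 2
river: ρ → (1,1,-1)
river: ρ → (-1,1,1)
ρ-cycle length = 2 (tail of 0 descent steps not counted)

2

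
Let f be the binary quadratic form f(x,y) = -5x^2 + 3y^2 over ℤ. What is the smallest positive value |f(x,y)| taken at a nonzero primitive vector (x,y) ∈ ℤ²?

descent: ρ → (3,6,-2)  [lands on river]
river: ρ → (-2,6,3)
closes: descent 1, river 2
min |a| on river = 2

2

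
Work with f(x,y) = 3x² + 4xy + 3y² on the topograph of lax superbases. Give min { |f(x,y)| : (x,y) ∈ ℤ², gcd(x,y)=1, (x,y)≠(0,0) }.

translate: b→-2 (≡4 mod 6), so (3,4,3)→(3,-2,2)
flip: (3,-2,2)→(2,2,3)
reduced (well bottom): (2,2,3) with a≤c, −a<b≤a
well minimum = a = 2

2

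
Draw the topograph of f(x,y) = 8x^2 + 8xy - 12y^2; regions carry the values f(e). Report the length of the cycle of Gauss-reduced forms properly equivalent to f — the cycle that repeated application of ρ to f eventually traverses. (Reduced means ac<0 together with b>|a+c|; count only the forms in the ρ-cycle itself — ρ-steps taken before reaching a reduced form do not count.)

D = 448, ⌊√D⌋ = 21
river: ρ → (-12,16,4)
river: ρ → (4,16,-12)
river: ρ → (-12,8,8)
river: ρ → (8,8,-12)
ρ-cycle length = 4 (tail of 0 descent steps not counted)

4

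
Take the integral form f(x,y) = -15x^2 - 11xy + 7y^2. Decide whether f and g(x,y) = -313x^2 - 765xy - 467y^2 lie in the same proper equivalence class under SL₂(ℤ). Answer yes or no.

D₁ = 541, D₂ = 541
river cycle of f (length 22): (7, 11, -15), (-15, 19, 3), (3, 23, -1), (-1, 23, 3), (3, 19, -15), (-15, 11, 7), (7, 17, -9), (-9, 19, 5), (5, 21, -5), (-5, 19, 9), … (12 more)
river cycle of g (length 22): (-15, 19, 3), (3, 23, -1), (-1, 23, 3), (3, 19, -15), (-15, 11, 7), (7, 17, -9), (-9, 19, 5), (5, 21, -5), (-5, 19, 9), (9, 17, -7), … (12 more)
cycles coincide ⇒ equivalent

yes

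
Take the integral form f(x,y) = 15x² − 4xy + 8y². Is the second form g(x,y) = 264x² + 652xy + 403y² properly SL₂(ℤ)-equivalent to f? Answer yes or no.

D₁ = -464, D₂ = -464
f: flip: (15,-4,8)→(8,4,15)
f: reduced (well bottom): (8,4,15) with a≤c, −a<b≤a
g: translate: b→124 (≡652 mod 528), so (264,652,403)→(264,124,15)
g: flip: (264,124,15)→(15,-124,264)
g: translate: b→-4 (≡-124 mod 30), so (15,-124,264)→(15,-4,8)
g: flip: (15,-4,8)→(8,4,15)
g: reduced (well bottom): (8,4,15) with a≤c, −a<b≤a
reduced forms (8, 4, 15) vs (8, 4, 15) ⇒ equivalent

yes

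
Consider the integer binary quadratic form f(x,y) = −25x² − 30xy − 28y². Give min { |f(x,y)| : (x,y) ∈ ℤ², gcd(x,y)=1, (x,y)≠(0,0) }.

translate: b→-20 (≡30 mod 50), so (25,30,28)→(25,-20,23)
flip: (25,-20,23)→(23,20,25)
reduced (well bottom): (23,20,25) with a≤c, −a<b≤a
well minimum |f| = |-23| = 23 (negative-definite)

23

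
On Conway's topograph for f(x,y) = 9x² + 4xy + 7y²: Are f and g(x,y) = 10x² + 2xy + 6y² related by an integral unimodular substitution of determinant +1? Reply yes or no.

D₁ = -236, D₂ = -236
f: flip: (9,4,7)→(7,-4,9)
f: reduced (well bottom): (7,-4,9) with a≤c, −a<b≤a
g: flip: (10,2,6)→(6,-2,10)
g: reduced (well bottom): (6,-2,10) with a≤c, −a<b≤a
reduced forms (7, -4, 9) vs (6, -2, 10) ⇒ inequivalent

no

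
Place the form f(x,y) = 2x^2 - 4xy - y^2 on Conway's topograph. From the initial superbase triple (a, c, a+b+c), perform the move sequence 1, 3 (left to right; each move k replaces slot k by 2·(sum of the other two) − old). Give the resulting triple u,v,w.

start (2,-1,-3) = (f(1,0),f(0,1),f(1,1))
replace slot 1: 2·((-1)+(-3)) − 2 = -10 → (-10,-1,-3)
replace slot 3: 2·((-10)+(-1)) − (-3) = -19 → (-10,-1,-19)

-10,-1,-19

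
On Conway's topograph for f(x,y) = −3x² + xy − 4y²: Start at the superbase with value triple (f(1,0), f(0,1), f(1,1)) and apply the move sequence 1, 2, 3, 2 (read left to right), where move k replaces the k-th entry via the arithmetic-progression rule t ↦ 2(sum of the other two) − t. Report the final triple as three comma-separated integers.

start (-3,-4,-6) = (f(1,0),f(0,1),f(1,1))
replace slot 1: 2·((-4)+(-6)) − (-3) = -17 → (-17,-4,-6)
replace slot 2: 2·((-17)+(-6)) − (-4) = -42 → (-17,-42,-6)
replace slot 3: 2·((-17)+(-42)) − (-6) = -112 → (-17,-42,-112)
replace slot 2: 2·((-17)+(-112)) − (-42) = -216 → (-17,-216,-112)

-17,-216,-112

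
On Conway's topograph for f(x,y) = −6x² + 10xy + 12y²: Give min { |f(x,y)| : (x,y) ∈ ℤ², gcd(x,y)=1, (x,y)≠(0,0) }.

river: ρ → (12,14,-4)
river: ρ → (-4,18,4)
river: ρ → (4,14,-12)
river: ρ → (-12,10,6)
river: ρ → (6,14,-8)
river: ρ → (-8,18,2)
river: ρ → (2,18,-8)
river: ρ → (-8,14,6)
river: ρ → (6,10,-12)
river: ρ → (-12,14,4)
river: ρ → (4,18,-4)
river: ρ → (-4,14,12)
river: ρ → (12,10,-6)
river: ρ → (-6,14,8)
river: ρ → (8,18,-2)
river: ρ → (-2,18,8)
river: ρ → (8,14,-6)
river: ρ → (-6,10,12)
closes: descent 0, river 18
min |a| on river = 2

2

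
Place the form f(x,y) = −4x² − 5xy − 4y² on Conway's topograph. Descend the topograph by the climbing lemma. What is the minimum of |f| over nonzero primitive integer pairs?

translate: b→-3 (≡5 mod 8), so (4,5,4)→(4,-3,3)
flip: (4,-3,3)→(3,3,4)
reduced (well bottom): (3,3,4) with a≤c, −a<b≤a
well minimum |f| = |-3| = 3 (negative-definite)

3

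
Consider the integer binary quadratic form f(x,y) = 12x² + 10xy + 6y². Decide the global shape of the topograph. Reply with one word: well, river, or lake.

D = b²−4ac = 10² − 4·12·6 = -188
D < 0 ⇒ definite ⇒ every region one sign ⇒ single well

well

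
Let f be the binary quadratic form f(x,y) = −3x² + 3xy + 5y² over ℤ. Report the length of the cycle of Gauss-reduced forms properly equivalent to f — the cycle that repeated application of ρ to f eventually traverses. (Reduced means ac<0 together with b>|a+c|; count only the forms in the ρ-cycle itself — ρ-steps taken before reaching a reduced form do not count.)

D = 69, ⌊√D⌋ = 8
river: ρ → (5,7,-1)
river: ρ → (-1,7,5)
river: ρ → (5,3,-3)
river: ρ → (-3,3,5)
ρ-cycle length = 4 (tail of 0 descent steps not counted)

4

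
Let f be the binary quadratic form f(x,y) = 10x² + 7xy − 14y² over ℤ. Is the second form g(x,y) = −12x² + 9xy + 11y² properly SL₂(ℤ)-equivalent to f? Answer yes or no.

D₁ = 609, D₂ = 609
river cycle of f (length 16): (-14, 21, 3), (3, 21, -14), (-14, 7, 10), (10, 13, -11), (-11, 9, 12), (12, 15, -8), (-8, 17, 10), (10, 23, -2), (-2, 21, 21), (21, 21, -2), … (6 more)
river cycle of g (length 16): (11, 13, -10), (-10, 7, 14), (14, 21, -3), (-3, 21, 14), (14, 7, -10), (-10, 13, 11), (11, 9, -12), (-12, 15, 8), (8, 17, -10), (-10, 23, 2), … (6 more)
cycles differ ⇒ inequivalent

no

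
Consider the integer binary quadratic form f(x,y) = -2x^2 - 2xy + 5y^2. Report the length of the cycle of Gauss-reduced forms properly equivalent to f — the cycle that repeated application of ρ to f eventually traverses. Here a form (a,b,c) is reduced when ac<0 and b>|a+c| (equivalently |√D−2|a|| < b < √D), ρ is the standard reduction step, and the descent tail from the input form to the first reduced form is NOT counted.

D = 44, ⌊√D⌋ = 6
descent: ρ → (5,2,-2)
descent: ρ → (-2,6,1)  [lands on river]
river: ρ → (1,6,-2)
ρ-cycle length = 2 (tail of 2 descent steps not counted)

2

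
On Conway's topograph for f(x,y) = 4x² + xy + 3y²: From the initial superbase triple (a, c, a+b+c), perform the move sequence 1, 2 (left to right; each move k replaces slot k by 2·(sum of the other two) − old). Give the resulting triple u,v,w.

start (4,3,8) = (f(1,0),f(0,1),f(1,1))
replace slot 1: 2·(3+8) − 4 = 18 → (18,3,8)
replace slot 2: 2·(18+8) − 3 = 49 → (18,49,8)

18,49,8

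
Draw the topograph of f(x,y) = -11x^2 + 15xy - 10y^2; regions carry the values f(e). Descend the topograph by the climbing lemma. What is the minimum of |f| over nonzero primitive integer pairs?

translate: b→7 (≡-15 mod 22), so (11,-15,10)→(11,7,6)
flip: (11,7,6)→(6,-7,11)
translate: b→5 (≡-7 mod 12), so (6,-7,11)→(6,5,10)
reduced (well bottom): (6,5,10) with a≤c, −a<b≤a
well minimum |f| = |-6| = 6 (negative-definite)

6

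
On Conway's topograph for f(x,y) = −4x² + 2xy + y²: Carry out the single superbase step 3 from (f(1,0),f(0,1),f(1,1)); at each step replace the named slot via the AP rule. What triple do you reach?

start (-4,1,-1) = (f(1,0),f(0,1),f(1,1))
replace slot 3: 2·((-4)+1) − (-1) = -5 → (-4,1,-5)

-4,1,-5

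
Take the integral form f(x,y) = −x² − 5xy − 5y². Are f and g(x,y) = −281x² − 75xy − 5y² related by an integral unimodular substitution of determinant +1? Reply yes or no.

D₁ = 5, D₂ = 5
river cycle of f (length 2): (-1, 1, 1), (1, 1, -1)
river cycle of g (length 2): (-1, 1, 1), (1, 1, -1)
cycles coincide ⇒ equivalent

yes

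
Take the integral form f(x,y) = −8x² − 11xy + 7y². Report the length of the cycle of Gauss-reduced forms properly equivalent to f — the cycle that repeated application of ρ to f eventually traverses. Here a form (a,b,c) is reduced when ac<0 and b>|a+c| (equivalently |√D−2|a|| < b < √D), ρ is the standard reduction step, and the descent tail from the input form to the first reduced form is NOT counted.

D = 345, ⌊√D⌋ = 18
descent: ρ → (7,11,-8)  [lands on river]
river: ρ → (-8,5,10)
river: ρ → (10,15,-3)
river: ρ → (-3,15,10)
river: ρ → (10,5,-8)
river: ρ → (-8,11,7)
river: ρ → (7,17,-2)
river: ρ → (-2,15,15)
river: ρ → (15,15,-2)
river: ρ → (-2,17,7)
ρ-cycle length = 10 (tail of 1 descent step not counted)

10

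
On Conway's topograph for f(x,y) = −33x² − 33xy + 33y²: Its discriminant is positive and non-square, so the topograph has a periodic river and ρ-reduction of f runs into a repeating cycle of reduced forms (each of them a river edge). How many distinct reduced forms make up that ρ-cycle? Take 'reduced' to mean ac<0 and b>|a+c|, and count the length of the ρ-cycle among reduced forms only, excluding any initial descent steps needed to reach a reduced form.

D = 5445, ⌊√D⌋ = 73
descent: ρ → (33,33,-33)  [lands on river]
river: ρ → (-33,33,33)
ρ-cycle length = 2 (tail of 1 descent step not counted)

2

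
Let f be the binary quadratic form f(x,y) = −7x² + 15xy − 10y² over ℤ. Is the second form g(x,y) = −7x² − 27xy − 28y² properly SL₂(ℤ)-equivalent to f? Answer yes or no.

D₁ = -55, D₂ = -55
f is negative-definite; reduce −f:
−f: translate: b→-1 (≡-15 mod 14), so (7,-15,10)→(7,-1,2)
−f: flip: (7,-1,2)→(2,1,7)
−f: reduced (well bottom): (2,1,7) with a≤c, −a<b≤a
flip sign back: reduced form of f is (-2,-1,-7)
g is negative-definite; reduce −g:
−g: translate: b→-1 (≡27 mod 14), so (7,27,28)→(7,-1,2)
−g: flip: (7,-1,2)→(2,1,7)
−g: reduced (well bottom): (2,1,7) with a≤c, −a<b≤a
flip sign back: reduced form of g is (-2,-1,-7)
reduced forms (-2, -1, -7) vs (-2, -1, -7) ⇒ equivalent

yes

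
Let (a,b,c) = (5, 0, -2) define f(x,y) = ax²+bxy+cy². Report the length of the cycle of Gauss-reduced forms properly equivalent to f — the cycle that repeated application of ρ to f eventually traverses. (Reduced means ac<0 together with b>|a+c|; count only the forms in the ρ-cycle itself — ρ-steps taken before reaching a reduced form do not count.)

D = 40, ⌊√D⌋ = 6
descent: ρ → (-2,4,3)  [lands on river]
river: ρ → (3,2,-3)
river: ρ → (-3,4,2)
river: ρ → (2,4,-3)
river: ρ → (-3,2,3)
river: ρ → (3,4,-2)
ρ-cycle length = 6 (tail of 1 descent step not counted)

6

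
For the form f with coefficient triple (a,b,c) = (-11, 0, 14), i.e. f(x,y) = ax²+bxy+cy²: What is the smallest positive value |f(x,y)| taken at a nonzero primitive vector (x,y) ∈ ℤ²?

descent: ρ → (14,0,-11)
descent: ρ → (-11,22,3)  [lands on river]
river: ρ → (3,20,-18)
river: ρ → (-18,16,5)
river: ρ → (5,24,-2)
river: ρ → (-2,24,5)
river: ρ → (5,16,-18)
river: ρ → (-18,20,3)
river: ρ → (3,22,-11)
closes: descent 2, river 8
min |a| on river = 2

2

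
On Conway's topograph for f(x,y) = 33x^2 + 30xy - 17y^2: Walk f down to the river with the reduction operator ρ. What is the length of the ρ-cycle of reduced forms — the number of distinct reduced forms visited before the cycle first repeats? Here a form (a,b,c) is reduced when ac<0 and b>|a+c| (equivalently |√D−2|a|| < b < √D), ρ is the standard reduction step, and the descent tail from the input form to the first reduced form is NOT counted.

D = 3144, ⌊√D⌋ = 56
river: ρ → (-17,38,25)
river: ρ → (25,12,-30)
river: ρ → (-30,48,7)
river: ρ → (7,50,-23)
river: ρ → (-23,42,15)
river: ρ → (15,48,-14)
river: ρ → (-14,36,33)
river: ρ → (33,30,-17)
ρ-cycle length = 8 (tail of 0 descent steps not counted)

8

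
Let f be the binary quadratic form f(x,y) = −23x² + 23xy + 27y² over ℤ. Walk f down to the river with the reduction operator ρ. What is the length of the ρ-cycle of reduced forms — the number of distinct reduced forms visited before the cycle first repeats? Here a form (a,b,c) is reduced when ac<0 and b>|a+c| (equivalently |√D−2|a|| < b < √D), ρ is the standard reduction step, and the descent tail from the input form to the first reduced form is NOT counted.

D = 3013, ⌊√D⌋ = 54
river: ρ → (27,31,-19)
river: ρ → (-19,45,13)
river: ρ → (13,33,-37)
river: ρ → (-37,41,9)
river: ρ → (9,49,-17)
river: ρ → (-17,53,3)
river: ρ → (3,49,-51)
river: ρ → (-51,53,1)
river: ρ → (1,53,-51)
river: ρ → (-51,49,3)
river: ρ → (3,53,-17)
river: ρ → (-17,49,9)
river: ρ → (9,41,-37)
river: ρ → (-37,33,13)
river: ρ → (13,45,-19)
river: ρ → (-19,31,27)
river: ρ → (27,23,-23)
river: ρ → (-23,23,27)
ρ-cycle length = 18 (tail of 0 descent steps not counted)

18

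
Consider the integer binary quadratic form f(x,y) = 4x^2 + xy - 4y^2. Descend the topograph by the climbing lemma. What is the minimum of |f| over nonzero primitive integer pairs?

river: ρ → (-4,7,1)
river: ρ → (1,7,-4)
river: ρ → (-4,1,4)
river: ρ → (4,7,-1)
river: ρ → (-1,7,4)
river: ρ → (4,1,-4)
closes: descent 0, river 6
min |a| on river = 1

1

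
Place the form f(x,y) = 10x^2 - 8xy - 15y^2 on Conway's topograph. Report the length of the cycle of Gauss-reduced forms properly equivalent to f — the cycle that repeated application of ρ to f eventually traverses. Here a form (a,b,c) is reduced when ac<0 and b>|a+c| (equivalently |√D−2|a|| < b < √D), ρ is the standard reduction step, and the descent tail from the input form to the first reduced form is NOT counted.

D = 664, ⌊√D⌋ = 25
descent: ρ → (-15,8,10)  [lands on river]
river: ρ → (10,12,-13)
river: ρ → (-13,14,9)
river: ρ → (9,22,-5)
river: ρ → (-5,18,17)
river: ρ → (17,16,-6)
river: ρ → (-6,20,11)
river: ρ → (11,24,-2)
river: ρ → (-2,24,11)
river: ρ → (11,20,-6)
river: ρ → (-6,16,17)
river: ρ → (17,18,-5)
river: ρ → (-5,22,9)
river: ρ → (9,14,-13)
river: ρ → (-13,12,10)
river: ρ → (10,8,-15)
river: ρ → (-15,22,3)
river: ρ → (3,20,-22)
river: ρ → (-22,24,1)
river: ρ → (1,24,-22)
river: ρ → (-22,20,3)
river: ρ → (3,22,-15)
ρ-cycle length = 22 (tail of 1 descent step not counted)

22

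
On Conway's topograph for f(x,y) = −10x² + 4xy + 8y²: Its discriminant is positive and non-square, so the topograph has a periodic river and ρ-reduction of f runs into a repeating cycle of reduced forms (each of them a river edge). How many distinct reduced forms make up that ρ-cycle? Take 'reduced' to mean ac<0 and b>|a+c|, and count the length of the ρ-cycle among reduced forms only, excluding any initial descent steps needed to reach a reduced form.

D = 336, ⌊√D⌋ = 18
river: ρ → (8,12,-6)
river: ρ → (-6,12,8)
river: ρ → (8,4,-10)
river: ρ → (-10,16,2)
river: ρ → (2,16,-10)
river: ρ → (-10,4,8)
ρ-cycle length = 6 (tail of 0 descent steps not counted)

6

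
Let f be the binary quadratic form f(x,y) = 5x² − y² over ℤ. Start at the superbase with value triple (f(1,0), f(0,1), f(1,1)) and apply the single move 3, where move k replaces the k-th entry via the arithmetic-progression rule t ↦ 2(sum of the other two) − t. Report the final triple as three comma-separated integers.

start (5,-1,4) = (f(1,0),f(0,1),f(1,1))
replace slot 3: 2·(5+(-1)) − 4 = 4 → (5,-1,4)

5,-1,4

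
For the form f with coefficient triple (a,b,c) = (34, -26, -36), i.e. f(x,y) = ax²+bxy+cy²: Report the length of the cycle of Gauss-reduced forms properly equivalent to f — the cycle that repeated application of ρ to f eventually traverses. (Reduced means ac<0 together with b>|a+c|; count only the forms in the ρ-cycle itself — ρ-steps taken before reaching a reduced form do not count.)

D = 5572, ⌊√D⌋ = 74
descent: ρ → (-36,26,34)  [lands on river]
river: ρ → (34,42,-28)
river: ρ → (-28,70,6)
river: ρ → (6,74,-4)
river: ρ → (-4,70,42)
river: ρ → (42,14,-32)
river: ρ → (-32,50,24)
river: ρ → (24,46,-36)
ρ-cycle length = 8 (tail of 1 descent step not counted)

8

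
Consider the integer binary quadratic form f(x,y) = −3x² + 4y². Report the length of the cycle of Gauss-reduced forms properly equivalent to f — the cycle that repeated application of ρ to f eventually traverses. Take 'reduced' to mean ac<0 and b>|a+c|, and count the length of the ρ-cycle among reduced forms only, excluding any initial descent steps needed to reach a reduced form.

D = 48, ⌊√D⌋ = 6
descent: ρ → (4,0,-3)
descent: ρ → (-3,6,1)  [lands on river]
river: ρ → (1,6,-3)
ρ-cycle length = 2 (tail of 2 descent steps not counted)

2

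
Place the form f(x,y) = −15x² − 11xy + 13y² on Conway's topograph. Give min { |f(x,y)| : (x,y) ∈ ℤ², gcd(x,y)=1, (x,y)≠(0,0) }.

descent: ρ → (13,11,-15)  [lands on river]
river: ρ → (-15,19,9)
river: ρ → (9,17,-17)
river: ρ → (-17,17,9)
river: ρ → (9,19,-15)
river: ρ → (-15,11,13)
river: ρ → (13,15,-13)
river: ρ → (-13,11,15)
river: ρ → (15,19,-9)
river: ρ → (-9,17,17)
river: ρ → (17,17,-9)
river: ρ → (-9,19,15)
river: ρ → (15,11,-13)
river: ρ → (-13,15,13)
closes: descent 1, river 14
min |a| on river = 9

9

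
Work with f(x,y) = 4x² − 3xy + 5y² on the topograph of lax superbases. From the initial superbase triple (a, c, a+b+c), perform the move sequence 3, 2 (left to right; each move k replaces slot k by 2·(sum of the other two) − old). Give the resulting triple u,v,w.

start (4,5,6) = (f(1,0),f(0,1),f(1,1))
replace slot 3: 2·(4+5) − 6 = 12 → (4,5,12)
replace slot 2: 2·(4+12) − 5 = 27 → (4,27,12)

4,27,12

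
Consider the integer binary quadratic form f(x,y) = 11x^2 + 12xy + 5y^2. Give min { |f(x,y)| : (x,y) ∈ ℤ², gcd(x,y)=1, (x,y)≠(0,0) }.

translate: b→-10 (≡12 mod 22), so (11,12,5)→(11,-10,4)
flip: (11,-10,4)→(4,10,11)
translate: b→2 (≡10 mod 8), so (4,10,11)→(4,2,5)
reduced (well bottom): (4,2,5) with a≤c, −a<b≤a
well minimum = a = 4

4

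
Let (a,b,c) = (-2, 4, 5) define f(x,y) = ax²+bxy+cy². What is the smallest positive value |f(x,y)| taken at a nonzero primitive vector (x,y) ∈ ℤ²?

river: ρ → (5,6,-1)
river: ρ → (-1,6,5)
river: ρ → (5,4,-2)
river: ρ → (-2,4,5)
closes: descent 0, river 4
min |a| on river = 1

1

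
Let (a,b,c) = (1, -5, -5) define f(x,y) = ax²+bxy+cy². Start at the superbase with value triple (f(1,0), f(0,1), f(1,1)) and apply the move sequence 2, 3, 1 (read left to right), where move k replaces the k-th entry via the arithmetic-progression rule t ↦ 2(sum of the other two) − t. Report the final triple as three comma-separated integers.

start (1,-5,-9) = (f(1,0),f(0,1),f(1,1))
replace slot 2: 2·(1+(-9)) − (-5) = -11 → (1,-11,-9)
replace slot 3: 2·(1+(-11)) − (-9) = -11 → (1,-11,-11)
replace slot 1: 2·((-11)+(-11)) − 1 = -45 → (-45,-11,-11)

-45,-11,-11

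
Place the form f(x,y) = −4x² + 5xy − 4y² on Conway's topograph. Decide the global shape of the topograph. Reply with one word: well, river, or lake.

D = b²−4ac = 5² − 4·(-4)·(-4) = -39
D < 0 ⇒ definite ⇒ every region one sign ⇒ single well

well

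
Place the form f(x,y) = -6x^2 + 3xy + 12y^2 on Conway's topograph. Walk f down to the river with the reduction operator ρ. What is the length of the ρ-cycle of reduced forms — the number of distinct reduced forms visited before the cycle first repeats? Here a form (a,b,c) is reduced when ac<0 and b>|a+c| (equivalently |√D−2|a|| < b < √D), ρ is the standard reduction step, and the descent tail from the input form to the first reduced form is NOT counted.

D = 297, ⌊√D⌋ = 17
descent: ρ → (12,-3,-6)
descent: ρ → (-6,15,3)  [lands on river]
river: ρ → (3,15,-6)
river: ρ → (-6,9,9)
river: ρ → (9,9,-6)
ρ-cycle length = 4 (tail of 2 descent steps not counted)

4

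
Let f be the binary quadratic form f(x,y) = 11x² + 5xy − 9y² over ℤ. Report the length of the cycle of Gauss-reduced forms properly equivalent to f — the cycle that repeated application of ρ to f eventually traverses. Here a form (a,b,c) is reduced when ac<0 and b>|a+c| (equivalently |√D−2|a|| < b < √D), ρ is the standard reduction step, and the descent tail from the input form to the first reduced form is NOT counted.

D = 421, ⌊√D⌋ = 20
river: ρ → (-9,13,7)
river: ρ → (7,15,-7)
river: ρ → (-7,13,9)
river: ρ → (9,5,-11)
river: ρ → (-11,17,3)
river: ρ → (3,19,-5)
river: ρ → (-5,11,15)
river: ρ → (15,19,-1)
river: ρ → (-1,19,15)
river: ρ → (15,11,-5)
river: ρ → (-5,19,3)
river: ρ → (3,17,-11)
river: ρ → (-11,5,9)
river: ρ → (9,13,-7)
river: ρ → (-7,15,7)
river: ρ → (7,13,-9)
river: ρ → (-9,5,11)
river: ρ → (11,17,-3)
river: ρ → (-3,19,5)
river: ρ → (5,11,-15)
river: ρ → (-15,19,1)
river: ρ → (1,19,-15)
river: ρ → (-15,11,5)
river: ρ → (5,19,-3)
river: ρ → (-3,17,11)
river: ρ → (11,5,-9)
ρ-cycle length = 26 (tail of 0 descent steps not counted)

26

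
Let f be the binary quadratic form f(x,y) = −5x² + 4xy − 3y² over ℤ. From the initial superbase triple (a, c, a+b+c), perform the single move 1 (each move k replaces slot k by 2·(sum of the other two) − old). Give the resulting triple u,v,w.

start (-5,-3,-4) = (f(1,0),f(0,1),f(1,1))
replace slot 1: 2·((-3)+(-4)) − (-5) = -9 → (-9,-3,-4)

-9,-3,-4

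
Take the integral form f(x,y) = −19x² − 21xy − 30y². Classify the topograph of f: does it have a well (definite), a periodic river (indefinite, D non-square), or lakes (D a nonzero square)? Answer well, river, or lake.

D = b²−4ac = (-21)² − 4·(-19)·(-30) = -1839
D < 0 ⇒ definite ⇒ every region one sign ⇒ single well

well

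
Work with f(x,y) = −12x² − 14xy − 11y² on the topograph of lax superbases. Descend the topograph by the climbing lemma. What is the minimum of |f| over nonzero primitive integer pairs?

translate: b→-10 (≡14 mod 24), so (12,14,11)→(12,-10,9)
flip: (12,-10,9)→(9,10,12)
translate: b→-8 (≡10 mod 18), so (9,10,12)→(9,-8,11)
reduced (well bottom): (9,-8,11) with a≤c, −a<b≤a
well minimum |f| = |-9| = 9 (negative-definite)

9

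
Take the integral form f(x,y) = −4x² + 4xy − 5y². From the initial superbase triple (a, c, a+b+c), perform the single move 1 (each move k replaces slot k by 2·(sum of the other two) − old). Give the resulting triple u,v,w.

start (-4,-5,-5) = (f(1,0),f(0,1),f(1,1))
replace slot 1: 2·((-5)+(-5)) − (-4) = -16 → (-16,-5,-5)

-16,-5,-5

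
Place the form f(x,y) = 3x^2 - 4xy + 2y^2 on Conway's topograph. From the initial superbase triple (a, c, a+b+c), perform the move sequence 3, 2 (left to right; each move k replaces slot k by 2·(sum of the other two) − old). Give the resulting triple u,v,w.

start (3,2,1) = (f(1,0),f(0,1),f(1,1))
replace slot 3: 2·(3+2) − 1 = 9 → (3,2,9)
replace slot 2: 2·(3+9) − 2 = 22 → (3,22,9)

3,22,9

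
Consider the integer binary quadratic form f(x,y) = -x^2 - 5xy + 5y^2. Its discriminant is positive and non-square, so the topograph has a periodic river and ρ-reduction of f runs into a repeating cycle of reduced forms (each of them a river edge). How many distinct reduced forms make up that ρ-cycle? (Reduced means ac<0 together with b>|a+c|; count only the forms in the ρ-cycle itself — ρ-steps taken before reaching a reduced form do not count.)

D = 45, ⌊√D⌋ = 6
descent: ρ → (5,5,-1)  [lands on river]
river: ρ → (-1,5,5)
ρ-cycle length = 2 (tail of 1 descent step not counted)

2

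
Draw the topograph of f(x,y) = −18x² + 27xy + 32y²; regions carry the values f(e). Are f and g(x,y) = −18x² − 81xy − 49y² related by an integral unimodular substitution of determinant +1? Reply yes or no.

D₁ = 3033, D₂ = 3033
river cycle of f (length 38): (32, 37, -13), (-13, 41, 26), (26, 11, -28), (-28, 45, 9), (9, 45, -28), (-28, 11, 26), (26, 41, -13), (-13, 37, 32), (32, 27, -18), (-18, 45, 14), … (28 more)
river cycle of g (length 38): (14, 45, -18), (-18, 27, 32), (32, 37, -13), (-13, 41, 26), (26, 11, -28), (-28, 45, 9), (9, 45, -28), (-28, 11, 26), (26, 41, -13), (-13, 37, 32), … (28 more)
cycles coincide ⇒ equivalent

yes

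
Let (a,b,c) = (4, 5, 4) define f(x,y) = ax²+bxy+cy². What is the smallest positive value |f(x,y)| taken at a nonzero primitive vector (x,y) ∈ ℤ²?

translate: b→-3 (≡5 mod 8), so (4,5,4)→(4,-3,3)
flip: (4,-3,3)→(3,3,4)
reduced (well bottom): (3,3,4) with a≤c, −a<b≤a
well minimum = a = 3

3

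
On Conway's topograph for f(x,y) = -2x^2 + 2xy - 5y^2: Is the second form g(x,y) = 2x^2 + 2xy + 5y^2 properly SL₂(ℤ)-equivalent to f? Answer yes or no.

D₁ = -36, D₂ = -36
f is negative-definite; reduce −f:
−f: translate: b→2 (≡-2 mod 4), so (2,-2,5)→(2,2,5)
−f: reduced (well bottom): (2,2,5) with a≤c, −a<b≤a
flip sign back: reduced form of f is (-2,-2,-5)
g: reduced (well bottom): (2,2,5) with a≤c, −a<b≤a
reduced forms (-2, -2, -5) vs (2, 2, 5) ⇒ inequivalent

no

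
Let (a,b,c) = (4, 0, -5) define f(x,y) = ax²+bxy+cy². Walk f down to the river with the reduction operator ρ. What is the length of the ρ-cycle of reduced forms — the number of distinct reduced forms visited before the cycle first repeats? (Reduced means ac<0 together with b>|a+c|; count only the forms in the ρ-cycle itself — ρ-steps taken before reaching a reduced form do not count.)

D = 80, ⌊√D⌋ = 8
descent: ρ → (-5,0,4)
descent: ρ → (4,8,-1)  [lands on river]
river: ρ → (-1,8,4)
ρ-cycle length = 2 (tail of 2 descent steps not counted)

2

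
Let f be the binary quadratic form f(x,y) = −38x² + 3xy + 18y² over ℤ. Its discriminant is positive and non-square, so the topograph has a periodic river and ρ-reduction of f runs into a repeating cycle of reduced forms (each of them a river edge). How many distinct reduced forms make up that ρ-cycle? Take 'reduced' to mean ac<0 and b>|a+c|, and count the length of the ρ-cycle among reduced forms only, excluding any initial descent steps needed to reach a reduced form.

D = 2745, ⌊√D⌋ = 52
descent: ρ → (18,33,-23)  [lands on river]
river: ρ → (-23,13,28)
river: ρ → (28,43,-8)
river: ρ → (-8,37,43)
river: ρ → (43,49,-2)
river: ρ → (-2,51,18)
river: ρ → (18,21,-32)
river: ρ → (-32,43,7)
river: ρ → (7,41,-38)
river: ρ → (-38,35,10)
river: ρ → (10,45,-18)
river: ρ → (-18,27,28)
river: ρ → (28,29,-17)
river: ρ → (-17,39,18)
ρ-cycle length = 14 (tail of 1 descent step not counted)

14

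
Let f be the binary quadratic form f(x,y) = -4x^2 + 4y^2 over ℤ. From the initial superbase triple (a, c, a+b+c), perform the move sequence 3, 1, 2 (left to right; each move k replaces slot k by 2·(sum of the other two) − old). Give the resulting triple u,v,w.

start (-4,4,0) = (f(1,0),f(0,1),f(1,1))
replace slot 3: 2·((-4)+4) − 0 = 0 → (-4,4,0)
replace slot 1: 2·(4+0) − (-4) = 12 → (12,4,0)
replace slot 2: 2·(12+0) − 4 = 20 → (12,20,0)

12,20,0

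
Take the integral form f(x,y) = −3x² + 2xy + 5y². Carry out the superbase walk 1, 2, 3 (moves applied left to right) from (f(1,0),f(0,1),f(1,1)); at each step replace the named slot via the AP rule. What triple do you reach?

start (-3,5,4) = (f(1,0),f(0,1),f(1,1))
replace slot 1: 2·(5+4) − (-3) = 21 → (21,5,4)
replace slot 2: 2·(21+4) − 5 = 45 → (21,45,4)
replace slot 3: 2·(21+45) − 4 = 128 → (21,45,128)

21,45,128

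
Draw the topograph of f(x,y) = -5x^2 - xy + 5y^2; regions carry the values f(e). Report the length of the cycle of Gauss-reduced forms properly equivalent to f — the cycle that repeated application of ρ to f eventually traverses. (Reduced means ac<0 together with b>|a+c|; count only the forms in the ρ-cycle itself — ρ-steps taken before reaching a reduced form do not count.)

D = 101, ⌊√D⌋ = 10
descent: ρ → (5,1,-5)  [lands on river]
river: ρ → (-5,9,1)
river: ρ → (1,9,-5)
river: ρ → (-5,1,5)
river: ρ → (5,9,-1)
river: ρ → (-1,9,5)
ρ-cycle length = 6 (tail of 1 descent step not counted)

6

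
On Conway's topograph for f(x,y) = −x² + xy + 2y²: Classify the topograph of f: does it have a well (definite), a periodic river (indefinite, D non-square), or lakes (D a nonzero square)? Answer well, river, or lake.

D = b²−4ac = 1² − 4·(-1)·2 = 9
D = 3² is a perfect square ⇒ form factors over ℤ ⇒ lakes

lake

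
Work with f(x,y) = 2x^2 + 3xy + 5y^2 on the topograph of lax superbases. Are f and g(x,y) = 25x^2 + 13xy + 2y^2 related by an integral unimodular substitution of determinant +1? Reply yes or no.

D₁ = -31, D₂ = -31
f: translate: b→-1 (≡3 mod 4), so (2,3,5)→(2,-1,4)
f: reduced (well bottom): (2,-1,4) with a≤c, −a<b≤a
g: flip: (25,13,2)→(2,-13,25)
g: translate: b→-1 (≡-13 mod 4), so (2,-13,25)→(2,-1,4)
g: reduced (well bottom): (2,-1,4) with a≤c, −a<b≤a
reduced forms (2, -1, 4) vs (2, -1, 4) ⇒ equivalent

yes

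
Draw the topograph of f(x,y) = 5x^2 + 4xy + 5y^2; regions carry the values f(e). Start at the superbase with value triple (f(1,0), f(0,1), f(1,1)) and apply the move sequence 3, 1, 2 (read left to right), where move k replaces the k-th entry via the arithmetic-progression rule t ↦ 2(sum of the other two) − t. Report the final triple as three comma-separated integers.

start (5,5,14) = (f(1,0),f(0,1),f(1,1))
replace slot 3: 2·(5+5) − 14 = 6 → (5,5,6)
replace slot 1: 2·(5+6) − 5 = 17 → (17,5,6)
replace slot 2: 2·(17+6) − 5 = 41 → (17,41,6)

17,41,6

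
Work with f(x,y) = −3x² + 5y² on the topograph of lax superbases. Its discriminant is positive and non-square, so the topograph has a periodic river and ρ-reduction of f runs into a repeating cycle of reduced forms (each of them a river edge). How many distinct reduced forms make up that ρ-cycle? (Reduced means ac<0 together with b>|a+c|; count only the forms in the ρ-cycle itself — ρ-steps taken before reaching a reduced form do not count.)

D = 60, ⌊√D⌋ = 7
descent: ρ → (5,0,-3)
descent: ρ → (-3,6,2)  [lands on river]
river: ρ → (2,6,-3)
ρ-cycle length = 2 (tail of 2 descent steps not counted)

2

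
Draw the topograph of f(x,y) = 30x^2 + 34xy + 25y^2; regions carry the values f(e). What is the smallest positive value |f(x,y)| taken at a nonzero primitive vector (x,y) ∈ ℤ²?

translate: b→-26 (≡34 mod 60), so (30,34,25)→(30,-26,21)
flip: (30,-26,21)→(21,26,30)
translate: b→-16 (≡26 mod 42), so (21,26,30)→(21,-16,25)
reduced (well bottom): (21,-16,25) with a≤c, −a<b≤a
well minimum = a = 21

21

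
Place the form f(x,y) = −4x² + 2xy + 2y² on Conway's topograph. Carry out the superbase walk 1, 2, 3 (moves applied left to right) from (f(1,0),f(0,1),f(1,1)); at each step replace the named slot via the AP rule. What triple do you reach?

start (-4,2,0) = (f(1,0),f(0,1),f(1,1))
replace slot 1: 2·(2+0) − (-4) = 8 → (8,2,0)
replace slot 2: 2·(8+0) − 2 = 14 → (8,14,0)
replace slot 3: 2·(8+14) − 0 = 44 → (8,14,44)

8,14,44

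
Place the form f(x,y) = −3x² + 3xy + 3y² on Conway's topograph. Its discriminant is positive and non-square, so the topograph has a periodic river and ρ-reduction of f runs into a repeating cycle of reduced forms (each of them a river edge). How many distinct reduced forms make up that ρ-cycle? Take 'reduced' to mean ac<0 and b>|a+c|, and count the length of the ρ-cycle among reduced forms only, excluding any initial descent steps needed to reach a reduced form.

D = 45, ⌊√D⌋ = 6
river: ρ → (3,3,-3)
river: ρ → (-3,3,3)
ρ-cycle length = 2 (tail of 0 descent steps not counted)

2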